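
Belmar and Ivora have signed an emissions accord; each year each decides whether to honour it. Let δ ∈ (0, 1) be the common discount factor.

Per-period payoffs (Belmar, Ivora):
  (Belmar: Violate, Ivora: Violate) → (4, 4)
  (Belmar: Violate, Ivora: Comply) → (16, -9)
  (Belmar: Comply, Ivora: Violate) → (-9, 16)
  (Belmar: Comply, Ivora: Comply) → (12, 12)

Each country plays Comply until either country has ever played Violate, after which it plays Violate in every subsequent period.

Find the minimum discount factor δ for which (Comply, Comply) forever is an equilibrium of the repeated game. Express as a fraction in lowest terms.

Cooperation forever yields 12 each period: 12/(1−δ).
Deviating yields 16 once, then 4 forever: 16 + 4δ/(1−δ).
No profitable deviation requires 12/(1−δ) ≥ 16 + 4δ/(1−δ).
Multiplying by (1−δ): 12 ≥ 16(1−δ) + 4δ = 16 − 12δ.
So 12δ ≥ 4, i.e. δ ≥ 4/12 = 1/3.

1/3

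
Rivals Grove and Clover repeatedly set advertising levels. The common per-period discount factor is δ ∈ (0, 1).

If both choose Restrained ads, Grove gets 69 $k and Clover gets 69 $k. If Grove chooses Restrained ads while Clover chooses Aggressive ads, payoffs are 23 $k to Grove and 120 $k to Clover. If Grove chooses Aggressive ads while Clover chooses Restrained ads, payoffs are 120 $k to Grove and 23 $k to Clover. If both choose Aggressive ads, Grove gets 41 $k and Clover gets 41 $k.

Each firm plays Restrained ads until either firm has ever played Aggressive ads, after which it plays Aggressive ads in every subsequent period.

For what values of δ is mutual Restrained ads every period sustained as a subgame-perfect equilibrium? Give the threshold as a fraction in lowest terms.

69/(1−δ) ≥ 120 + 41δ/(1−δ)
69 ≥ 120 − 79δ
δ ≥ 51/79.

51/79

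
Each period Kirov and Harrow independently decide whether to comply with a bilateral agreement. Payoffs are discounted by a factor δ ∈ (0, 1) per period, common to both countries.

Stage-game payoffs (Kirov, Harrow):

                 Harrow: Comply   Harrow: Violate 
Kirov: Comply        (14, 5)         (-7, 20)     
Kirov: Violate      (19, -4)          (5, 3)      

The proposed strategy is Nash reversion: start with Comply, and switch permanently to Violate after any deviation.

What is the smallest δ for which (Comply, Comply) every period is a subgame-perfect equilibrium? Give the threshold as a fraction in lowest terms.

Kirov: cooperation gives 14 each period; deviation gives 19 once then 5 forever.
  14/(1−δ) ≥ 19 + 5δ/(1−δ) ⇒ δ ≥ 5/14.
Harrow: cooperation gives 5 each period; deviation gives 20 once then 3 forever.
  δ ≥ 15/17.
Both must hold, so the binding constraint is Harrow's: δ ≥ 15/17.

15/17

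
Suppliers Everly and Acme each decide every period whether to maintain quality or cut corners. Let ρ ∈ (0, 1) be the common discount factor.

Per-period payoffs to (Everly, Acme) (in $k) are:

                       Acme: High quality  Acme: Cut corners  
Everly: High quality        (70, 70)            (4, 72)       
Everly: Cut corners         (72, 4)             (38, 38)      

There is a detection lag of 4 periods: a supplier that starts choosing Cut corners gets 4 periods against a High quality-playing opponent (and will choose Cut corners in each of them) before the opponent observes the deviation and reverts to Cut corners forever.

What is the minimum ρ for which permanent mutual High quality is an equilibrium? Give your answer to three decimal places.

0.492

The best deviation is to choose Cut corners for all 4 undetected periods, earning 72 each, then 38 forever once detected.
Deviation value: 72(1−ρ^4)/(1−ρ) + 38ρ^4/(1−ρ); cooperation value: 70/(1−ρ).
IC: 70 ≥ 72(1−ρ^4) + 38ρ^4 = 72 − 34ρ^4.
So ρ^4 ≥ 2/34 = 1/17, giving ρ ≥ (1/17)^(1/4) ≈ 0.492.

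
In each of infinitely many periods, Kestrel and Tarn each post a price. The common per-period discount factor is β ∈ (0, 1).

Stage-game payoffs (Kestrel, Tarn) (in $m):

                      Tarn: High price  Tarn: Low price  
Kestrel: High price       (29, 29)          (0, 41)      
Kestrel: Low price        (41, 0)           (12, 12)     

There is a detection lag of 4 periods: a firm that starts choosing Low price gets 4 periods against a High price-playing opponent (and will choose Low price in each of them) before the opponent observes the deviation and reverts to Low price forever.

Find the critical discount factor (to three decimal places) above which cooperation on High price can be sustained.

A deviator earns 41 for 4 periods, then 12 forever; cooperating earns 29 forever. Multiplying the IC by (1−β):
29 ≥ 41(1−β^4) + 12β^4, so 29·β^4 ≥ 12 and β^4 ≥ 12/29.
β ≥ (12/29)^(1/4) ≈ 0.802.

0.802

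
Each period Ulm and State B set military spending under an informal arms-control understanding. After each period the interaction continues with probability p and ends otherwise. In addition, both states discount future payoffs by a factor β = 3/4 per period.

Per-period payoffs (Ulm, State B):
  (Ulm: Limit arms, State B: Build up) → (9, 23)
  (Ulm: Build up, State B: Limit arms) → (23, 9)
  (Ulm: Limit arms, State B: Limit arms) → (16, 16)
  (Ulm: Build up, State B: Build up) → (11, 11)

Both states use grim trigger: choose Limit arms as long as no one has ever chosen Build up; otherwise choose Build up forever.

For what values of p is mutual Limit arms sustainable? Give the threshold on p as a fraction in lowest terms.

With continuation probability p and discount β, the effective per-period discount factor is βp.
Grim-trigger IC: βp ≥ (23−16)/(23−11) = 7/12.
So p ≥ (7/12)/(3/4) = 7/9.

7/9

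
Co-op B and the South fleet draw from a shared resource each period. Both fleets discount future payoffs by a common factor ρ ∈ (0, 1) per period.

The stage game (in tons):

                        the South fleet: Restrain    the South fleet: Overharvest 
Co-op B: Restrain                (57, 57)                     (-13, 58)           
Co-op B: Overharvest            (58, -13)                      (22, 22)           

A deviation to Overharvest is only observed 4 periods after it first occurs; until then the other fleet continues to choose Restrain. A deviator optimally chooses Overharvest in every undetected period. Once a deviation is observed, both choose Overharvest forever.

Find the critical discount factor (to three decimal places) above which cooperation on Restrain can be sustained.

0.408

The best deviation is to choose Overharvest for all 4 undetected periods, earning 58 each, then 22 forever once detected.
Deviation value: 58(1−ρ^4)/(1−ρ) + 22ρ^4/(1−ρ); cooperation value: 57/(1−ρ).
IC: 57 ≥ 58(1−ρ^4) + 22ρ^4 = 58 − 36ρ^4.
So ρ^4 ≥ 1/36, giving ρ ≥ (1/36)^(1/4) ≈ 0.408.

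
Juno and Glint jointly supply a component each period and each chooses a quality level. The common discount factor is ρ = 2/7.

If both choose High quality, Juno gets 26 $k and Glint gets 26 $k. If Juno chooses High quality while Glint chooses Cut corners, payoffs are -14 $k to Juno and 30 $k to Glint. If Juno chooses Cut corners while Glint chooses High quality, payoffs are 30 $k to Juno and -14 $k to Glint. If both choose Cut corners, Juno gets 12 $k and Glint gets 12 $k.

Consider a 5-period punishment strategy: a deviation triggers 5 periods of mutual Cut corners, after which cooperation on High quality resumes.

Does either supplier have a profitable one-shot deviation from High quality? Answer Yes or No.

No

Comparing payoff streams over the 6 periods until play realigns: cooperate → 26(1+ρ+…+ρ^5); deviate → 30 + 12(ρ+…+ρ^5).
Cooperation is sustained iff (26−12)(ρ+…+ρ^5) ≥ 30−26.
ρ+…+ρ^5 = 2/7·(1−(2/7)^5)/(1−2/7) = 0.3992, and (30−26)/(26−12) = 0.2857.
0.3992 ≥ 0.2857, so cooperation is sustainable.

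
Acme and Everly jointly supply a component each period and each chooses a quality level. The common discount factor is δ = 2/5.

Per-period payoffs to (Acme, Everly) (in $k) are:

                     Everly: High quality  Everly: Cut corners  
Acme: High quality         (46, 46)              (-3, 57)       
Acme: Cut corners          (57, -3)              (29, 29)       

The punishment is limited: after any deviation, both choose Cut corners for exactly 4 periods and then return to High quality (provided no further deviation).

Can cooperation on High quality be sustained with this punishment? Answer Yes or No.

IC: δ+…+δ^4 ≥ (57−46)/(46−29) = 11/17.
At δ = 2/5: partial sum = 0.6496 ≥ 0.6471. Cooperation sustainable.

Yes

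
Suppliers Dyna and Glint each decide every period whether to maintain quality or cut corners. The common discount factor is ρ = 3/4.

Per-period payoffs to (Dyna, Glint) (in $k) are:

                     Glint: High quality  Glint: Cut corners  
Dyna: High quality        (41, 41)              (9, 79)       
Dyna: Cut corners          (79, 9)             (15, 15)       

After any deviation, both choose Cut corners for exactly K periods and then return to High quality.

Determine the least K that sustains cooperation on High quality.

IC: ρ(1−ρ^K)/(1−ρ) ≥ (79−41)/(41−15) = 19/13.
With ρ = 3/4: need 1 − ρ^K ≥ 19/13·(1−3/4)/(3/4), i.e. ρ^K ≤ 0.5128.
Since (3/4)^2 = 0.5625 and (3/4)^3 = 0.4219, the smallest such K is 3.

3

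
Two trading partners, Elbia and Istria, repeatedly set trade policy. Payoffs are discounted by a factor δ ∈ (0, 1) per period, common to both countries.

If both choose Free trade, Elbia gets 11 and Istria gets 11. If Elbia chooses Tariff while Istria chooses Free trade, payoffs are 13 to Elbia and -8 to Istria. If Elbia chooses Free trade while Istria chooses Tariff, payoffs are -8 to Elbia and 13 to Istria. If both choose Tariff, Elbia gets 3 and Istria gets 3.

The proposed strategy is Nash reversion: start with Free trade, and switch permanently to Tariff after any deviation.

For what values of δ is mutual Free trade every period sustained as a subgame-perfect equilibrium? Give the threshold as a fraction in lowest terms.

1/5

Cooperation forever yields 11 each period: 11/(1−δ).
Deviating yields 13 once, then 3 forever: 13 + 3δ/(1−δ).
No profitable deviation requires 11/(1−δ) ≥ 13 + 3δ/(1−δ).
Multiplying by (1−δ): 11 ≥ 13(1−δ) + 3δ = 13 − 10δ.
So 10δ ≥ 2, i.e. δ ≥ 2/10 = 1/5.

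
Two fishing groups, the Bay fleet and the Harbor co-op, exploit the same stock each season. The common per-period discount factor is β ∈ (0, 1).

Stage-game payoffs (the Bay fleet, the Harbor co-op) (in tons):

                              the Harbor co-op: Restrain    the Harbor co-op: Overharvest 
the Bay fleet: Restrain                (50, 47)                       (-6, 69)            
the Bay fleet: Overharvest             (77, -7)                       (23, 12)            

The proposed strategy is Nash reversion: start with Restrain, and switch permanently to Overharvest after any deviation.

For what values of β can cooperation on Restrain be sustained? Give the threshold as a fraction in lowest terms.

1/2

the Bay fleet: cooperation gives 50 each period; deviation gives 77 once then 23 forever.
  50/(1−β) ≥ 77 + 23β/(1−β) ⇒ β ≥ 27/54 = 1/2.
the Harbor co-op: cooperation gives 47 each period; deviation gives 69 once then 12 forever.
  β ≥ 22/57.
Both must hold, so the binding constraint is the Bay fleet's: β ≥ 1/2.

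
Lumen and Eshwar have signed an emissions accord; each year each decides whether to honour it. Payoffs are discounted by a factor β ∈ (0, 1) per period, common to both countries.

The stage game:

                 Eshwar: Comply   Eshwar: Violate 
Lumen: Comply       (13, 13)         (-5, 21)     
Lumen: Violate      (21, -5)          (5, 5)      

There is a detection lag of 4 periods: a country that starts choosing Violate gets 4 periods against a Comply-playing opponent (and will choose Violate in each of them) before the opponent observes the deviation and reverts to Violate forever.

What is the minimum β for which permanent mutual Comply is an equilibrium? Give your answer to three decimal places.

0.841

The best deviation is to choose Violate for all 4 undetected periods, earning 21 each, then 5 forever once detected.
Deviation value: 21(1−β^4)/(1−β) + 5β^4/(1−β); cooperation value: 13/(1−β).
IC: 13 ≥ 21(1−β^4) + 5β^4 = 21 − 16β^4.
So β^4 ≥ 8/16 = 1/2, giving β ≥ (1/2)^(1/4) ≈ 0.841.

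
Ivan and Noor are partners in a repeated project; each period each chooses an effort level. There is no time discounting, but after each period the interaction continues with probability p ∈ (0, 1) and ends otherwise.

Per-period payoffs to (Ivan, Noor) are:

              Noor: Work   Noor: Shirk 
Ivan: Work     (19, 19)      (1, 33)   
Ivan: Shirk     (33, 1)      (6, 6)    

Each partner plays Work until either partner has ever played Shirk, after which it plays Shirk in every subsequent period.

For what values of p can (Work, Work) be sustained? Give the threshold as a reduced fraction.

14/27

With no time discounting, the continuation probability p plays the role of the discount factor.
Grim-trigger IC: 19/(1−p) ≥ 33 + 6p/(1−p) ⇒ p ≥ (33−19)/(33−6) = 14/27.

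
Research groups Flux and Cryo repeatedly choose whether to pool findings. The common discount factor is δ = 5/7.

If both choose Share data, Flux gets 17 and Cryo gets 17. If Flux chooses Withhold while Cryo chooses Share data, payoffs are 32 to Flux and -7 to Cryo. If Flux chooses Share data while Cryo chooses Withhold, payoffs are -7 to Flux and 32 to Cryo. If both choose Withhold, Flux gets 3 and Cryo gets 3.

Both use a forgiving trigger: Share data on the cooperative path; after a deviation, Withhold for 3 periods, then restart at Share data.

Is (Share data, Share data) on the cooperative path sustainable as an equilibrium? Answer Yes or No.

A one-shot deviation gives 32 now, then 3 for 3 periods, then back to 17.
Gain from deviating: (32−17) today; loss: (17−3) in each of the next 3 periods.
No-deviation condition: (17−3)(δ+…+δ^3) ≥ 32−17, i.e. δ+…+δ^3 ≥ 15/14.
At δ = 5/7: δ+…+δ^3 = 1.5889 ≥ 1.0714.
So cooperation is sustainable.

Yes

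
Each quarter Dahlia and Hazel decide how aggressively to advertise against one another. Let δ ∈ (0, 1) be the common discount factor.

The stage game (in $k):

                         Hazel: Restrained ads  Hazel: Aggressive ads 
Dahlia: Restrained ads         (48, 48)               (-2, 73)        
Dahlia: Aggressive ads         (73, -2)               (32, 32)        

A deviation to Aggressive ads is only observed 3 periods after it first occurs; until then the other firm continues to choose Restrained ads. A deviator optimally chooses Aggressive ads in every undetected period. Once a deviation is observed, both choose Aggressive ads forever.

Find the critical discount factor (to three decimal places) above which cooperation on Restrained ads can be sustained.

Deviating for the 3 undetected periods gains 73−48 = 25 per period over cooperation, then loses 48−32 = 16 per period forever once punishment starts.
Gain: 25(1 + δ + … + δ^2); loss: 16·δ^3/(1−δ).
No profitable deviation ⇔ 25(1−δ^3) ≤ 16·δ^3, i.e. δ^3 ≥ 25/(25+16) = 25/41.
Hence δ ≥ (25/41)^(1/3) ≈ 0.848.

0.848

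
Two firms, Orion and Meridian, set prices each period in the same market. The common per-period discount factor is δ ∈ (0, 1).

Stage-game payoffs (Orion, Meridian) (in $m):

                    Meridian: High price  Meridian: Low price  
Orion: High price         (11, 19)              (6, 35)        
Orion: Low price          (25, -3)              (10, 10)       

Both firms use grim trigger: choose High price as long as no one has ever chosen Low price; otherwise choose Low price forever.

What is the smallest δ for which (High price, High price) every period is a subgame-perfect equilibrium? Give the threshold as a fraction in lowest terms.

14/15

Orion: cooperation gives 11 each period; deviation gives 25 once then 10 forever.
  11/(1−δ) ≥ 25 + 10δ/(1−δ) ⇒ δ ≥ 14/15.
Meridian: cooperation gives 19 each period; deviation gives 35 once then 10 forever.
  δ ≥ 16/25.
Both must hold, so the binding constraint is Orion's: δ ≥ 14/15.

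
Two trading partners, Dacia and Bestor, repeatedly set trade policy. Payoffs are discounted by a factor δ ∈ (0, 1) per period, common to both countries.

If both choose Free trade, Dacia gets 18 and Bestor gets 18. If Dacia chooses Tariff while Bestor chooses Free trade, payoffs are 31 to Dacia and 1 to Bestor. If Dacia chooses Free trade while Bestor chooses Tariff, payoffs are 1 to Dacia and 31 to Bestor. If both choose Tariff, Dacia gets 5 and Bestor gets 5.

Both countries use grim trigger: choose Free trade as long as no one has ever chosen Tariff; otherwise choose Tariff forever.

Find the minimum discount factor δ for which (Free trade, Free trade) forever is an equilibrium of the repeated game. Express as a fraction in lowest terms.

Under grim trigger the critical discount factor is (T−C)/(T−P) with T = 31, C = 18, P = 5.
δ* = (31−18)/(31−5) = 13/26 = 1/2.

1/2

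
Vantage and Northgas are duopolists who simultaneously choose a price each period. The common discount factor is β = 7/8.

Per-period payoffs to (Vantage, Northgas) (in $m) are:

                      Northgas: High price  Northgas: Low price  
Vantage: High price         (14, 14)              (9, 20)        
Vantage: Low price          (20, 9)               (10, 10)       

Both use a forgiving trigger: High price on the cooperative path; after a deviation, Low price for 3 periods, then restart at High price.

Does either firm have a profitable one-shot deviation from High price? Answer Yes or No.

A one-shot deviation gives 20 now, then 10 for 3 periods, then back to 14.
Gain from deviating: (20−14) today; loss: (14−10) in each of the next 3 periods.
No-deviation condition: (14−10)(β+…+β^3) ≥ 20−14, i.e. β+…+β^3 ≥ 3/2.
At β = 7/8: β+…+β^3 = 2.3105 ≥ 1.5000.
So cooperation is sustainable.

No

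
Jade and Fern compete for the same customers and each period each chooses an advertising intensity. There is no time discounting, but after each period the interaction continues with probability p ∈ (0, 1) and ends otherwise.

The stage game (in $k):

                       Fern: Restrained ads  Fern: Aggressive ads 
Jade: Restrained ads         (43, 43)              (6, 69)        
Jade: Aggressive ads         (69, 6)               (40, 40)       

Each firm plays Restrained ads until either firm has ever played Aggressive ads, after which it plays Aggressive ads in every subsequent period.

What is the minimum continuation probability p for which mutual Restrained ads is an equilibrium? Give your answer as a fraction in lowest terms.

Expected cooperation value is 43 + p·43 + p²·43 + … = 43/(1−p); deviation gives 69 + p·40/(1−p).
43 ≥ 69(1−p) + 40p ⇒ 29p ≥ 26 ⇒ p ≥ 26/29.

26/29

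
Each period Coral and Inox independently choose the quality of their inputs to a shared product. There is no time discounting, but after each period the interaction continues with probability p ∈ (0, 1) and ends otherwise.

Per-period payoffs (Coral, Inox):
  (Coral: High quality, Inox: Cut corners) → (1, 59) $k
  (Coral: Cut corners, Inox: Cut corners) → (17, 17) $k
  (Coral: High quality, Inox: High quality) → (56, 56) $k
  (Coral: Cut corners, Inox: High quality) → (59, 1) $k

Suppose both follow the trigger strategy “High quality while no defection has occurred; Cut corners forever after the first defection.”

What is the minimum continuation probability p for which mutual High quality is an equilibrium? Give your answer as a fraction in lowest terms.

1/14

With no time discounting, the continuation probability p plays the role of the discount factor.
Grim-trigger IC: 56/(1−p) ≥ 59 + 17p/(1−p) ⇒ p ≥ (59−56)/(59−17) = 1/14.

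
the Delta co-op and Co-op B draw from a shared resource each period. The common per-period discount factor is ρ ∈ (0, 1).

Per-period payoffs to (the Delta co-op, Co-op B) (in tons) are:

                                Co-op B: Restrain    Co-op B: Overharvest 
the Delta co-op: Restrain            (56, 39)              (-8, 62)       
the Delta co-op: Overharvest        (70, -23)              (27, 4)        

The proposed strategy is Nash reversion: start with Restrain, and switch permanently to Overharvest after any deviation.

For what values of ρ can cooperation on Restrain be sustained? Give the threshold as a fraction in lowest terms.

23/58

the Delta co-op: cooperation gives 56 each period; deviation gives 70 once then 27 forever.
  56/(1−ρ) ≥ 70 + 27ρ/(1−ρ) ⇒ ρ ≥ 14/43.
Co-op B: cooperation gives 39 each period; deviation gives 62 once then 4 forever.
  ρ ≥ 23/58.
Both must hold, so the binding constraint is Co-op B's: ρ ≥ 23/58.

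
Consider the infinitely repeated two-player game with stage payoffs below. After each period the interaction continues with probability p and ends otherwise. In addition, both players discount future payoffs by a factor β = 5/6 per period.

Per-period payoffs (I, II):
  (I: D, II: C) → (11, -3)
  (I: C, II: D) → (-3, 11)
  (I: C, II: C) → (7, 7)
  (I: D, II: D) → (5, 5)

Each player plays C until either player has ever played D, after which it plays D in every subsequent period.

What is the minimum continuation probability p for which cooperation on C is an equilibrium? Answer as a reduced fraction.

With continuation probability p and discount β, the effective per-period discount factor is βp.
Grim-trigger IC: βp ≥ (11−7)/(11−5) = 2/3.
So p ≥ (2/3)/(5/6) = 4/5.

4/5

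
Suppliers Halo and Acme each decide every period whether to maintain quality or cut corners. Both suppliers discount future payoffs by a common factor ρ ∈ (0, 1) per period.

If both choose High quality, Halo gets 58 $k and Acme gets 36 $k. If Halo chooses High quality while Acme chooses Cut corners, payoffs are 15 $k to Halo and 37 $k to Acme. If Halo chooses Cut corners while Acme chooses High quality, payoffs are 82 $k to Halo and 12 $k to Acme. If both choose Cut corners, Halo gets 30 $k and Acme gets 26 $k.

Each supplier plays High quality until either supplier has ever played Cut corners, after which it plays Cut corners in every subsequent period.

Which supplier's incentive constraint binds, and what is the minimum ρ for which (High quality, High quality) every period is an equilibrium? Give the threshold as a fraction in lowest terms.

Halo: cooperation gives 58 each period; deviation gives 82 once then 30 forever.
  58/(1−ρ) ≥ 82 + 30ρ/(1−ρ) ⇒ ρ ≥ 24/52 = 6/13.
Acme: cooperation gives 36 each period; deviation gives 37 once then 26 forever.
  ρ ≥ 1/11.
Both must hold, so the binding constraint is Halo's: ρ ≥ 6/13.

Halo; ρ ≥ 6/13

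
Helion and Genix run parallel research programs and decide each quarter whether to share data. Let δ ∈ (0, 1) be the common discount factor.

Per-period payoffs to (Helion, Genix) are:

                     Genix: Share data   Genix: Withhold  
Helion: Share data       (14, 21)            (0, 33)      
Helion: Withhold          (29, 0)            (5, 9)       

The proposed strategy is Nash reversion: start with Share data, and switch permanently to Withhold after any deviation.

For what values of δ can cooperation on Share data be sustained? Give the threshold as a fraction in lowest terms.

Helion's threshold: (29−14)/(29−5) = 5/8.
Genix's threshold: (33−21)/(33−9) = 1/2.
5/8 > 1/2, so Helion binds and δ* = 5/8.

5/8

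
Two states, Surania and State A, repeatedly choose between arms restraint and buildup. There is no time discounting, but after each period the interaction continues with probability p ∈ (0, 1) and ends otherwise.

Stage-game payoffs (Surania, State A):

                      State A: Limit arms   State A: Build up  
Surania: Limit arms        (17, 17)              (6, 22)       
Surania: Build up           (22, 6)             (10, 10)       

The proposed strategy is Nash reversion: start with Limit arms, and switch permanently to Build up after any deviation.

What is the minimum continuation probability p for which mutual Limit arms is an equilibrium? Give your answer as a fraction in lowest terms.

5/12

With no time discounting, the continuation probability p plays the role of the discount factor.
Grim-trigger IC: 17/(1−p) ≥ 22 + 10p/(1−p) ⇒ p ≥ (22−17)/(22−10) = 5/12.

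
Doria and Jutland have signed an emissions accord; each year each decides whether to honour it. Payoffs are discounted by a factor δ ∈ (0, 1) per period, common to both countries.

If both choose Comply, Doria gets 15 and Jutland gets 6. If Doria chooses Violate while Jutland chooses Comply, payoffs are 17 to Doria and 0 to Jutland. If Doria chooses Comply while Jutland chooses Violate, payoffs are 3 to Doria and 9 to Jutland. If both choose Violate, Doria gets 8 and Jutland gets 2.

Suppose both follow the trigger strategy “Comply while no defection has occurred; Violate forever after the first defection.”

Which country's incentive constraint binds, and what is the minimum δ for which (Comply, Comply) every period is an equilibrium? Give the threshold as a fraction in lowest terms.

Jutland; δ ≥ 3/7

For Doria: deviation gain 17−15 = 2, per-period punishment loss 15−8 = 7. IC gives δ ≥ 2/9.
For Jutland: gain 3, loss 4 per period, so δ ≥ 3/7.
The tighter constraint is Jutland's, so cooperation needs δ ≥ 3/7.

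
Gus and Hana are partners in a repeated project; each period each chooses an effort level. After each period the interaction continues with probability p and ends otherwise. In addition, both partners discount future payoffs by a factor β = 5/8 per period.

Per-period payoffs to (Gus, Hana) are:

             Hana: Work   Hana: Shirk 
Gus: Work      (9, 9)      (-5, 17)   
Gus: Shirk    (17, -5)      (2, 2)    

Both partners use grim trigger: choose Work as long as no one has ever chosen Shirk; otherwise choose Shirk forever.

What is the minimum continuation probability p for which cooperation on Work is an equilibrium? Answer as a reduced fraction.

With continuation probability p and discount β, the effective per-period discount factor is βp.
Grim-trigger IC: βp ≥ (17−9)/(17−2) = 8/15.
So p ≥ (8/15)/(5/8) = 64/75.

64/75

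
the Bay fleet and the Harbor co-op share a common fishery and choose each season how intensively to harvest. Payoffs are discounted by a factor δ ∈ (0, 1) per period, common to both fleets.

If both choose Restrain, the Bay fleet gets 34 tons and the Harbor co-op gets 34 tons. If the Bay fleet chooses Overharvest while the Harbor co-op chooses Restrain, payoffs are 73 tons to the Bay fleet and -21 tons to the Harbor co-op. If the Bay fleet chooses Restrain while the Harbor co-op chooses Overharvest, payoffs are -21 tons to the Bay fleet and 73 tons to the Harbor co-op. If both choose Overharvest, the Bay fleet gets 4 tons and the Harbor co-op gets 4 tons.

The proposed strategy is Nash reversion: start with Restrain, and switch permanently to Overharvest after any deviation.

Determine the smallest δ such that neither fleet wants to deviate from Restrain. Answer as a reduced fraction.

13/23

Under grim trigger the critical discount factor is (T−C)/(T−P) with T = 73, C = 34, P = 4.
δ* = (73−34)/(73−4) = 39/69 = 13/23.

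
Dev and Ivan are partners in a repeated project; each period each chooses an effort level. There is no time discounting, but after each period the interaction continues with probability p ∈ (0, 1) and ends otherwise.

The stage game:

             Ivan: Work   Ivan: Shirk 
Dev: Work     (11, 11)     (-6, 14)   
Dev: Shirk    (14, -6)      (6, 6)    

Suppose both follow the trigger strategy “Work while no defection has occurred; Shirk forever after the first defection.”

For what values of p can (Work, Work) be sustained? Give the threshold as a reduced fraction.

With no time discounting, the continuation probability p plays the role of the discount factor.
Grim-trigger IC: 11/(1−p) ≥ 14 + 6p/(1−p) ⇒ p ≥ (14−11)/(14−6) = 3/8.

3/8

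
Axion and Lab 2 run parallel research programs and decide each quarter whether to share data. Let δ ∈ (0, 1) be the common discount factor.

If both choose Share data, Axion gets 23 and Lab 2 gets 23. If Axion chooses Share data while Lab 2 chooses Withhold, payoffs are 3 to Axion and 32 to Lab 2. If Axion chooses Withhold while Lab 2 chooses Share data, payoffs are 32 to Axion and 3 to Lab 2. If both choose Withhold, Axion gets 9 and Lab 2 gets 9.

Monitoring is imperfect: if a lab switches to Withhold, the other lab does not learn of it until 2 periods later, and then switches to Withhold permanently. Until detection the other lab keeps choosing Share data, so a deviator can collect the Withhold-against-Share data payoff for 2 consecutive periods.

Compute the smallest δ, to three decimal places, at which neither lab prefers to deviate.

0.626

Deviating for the 2 undetected periods gains 32−23 = 9 per period over cooperation, then loses 23−9 = 14 per period forever once punishment starts.
Gain: 9(1 + δ + … + δ^1); loss: 14·δ^2/(1−δ).
No profitable deviation ⇔ 9(1−δ^2) ≤ 14·δ^2, i.e. δ^2 ≥ 9/(9+14) = 9/23.
Hence δ ≥ (9/23)^(1/2) ≈ 0.626.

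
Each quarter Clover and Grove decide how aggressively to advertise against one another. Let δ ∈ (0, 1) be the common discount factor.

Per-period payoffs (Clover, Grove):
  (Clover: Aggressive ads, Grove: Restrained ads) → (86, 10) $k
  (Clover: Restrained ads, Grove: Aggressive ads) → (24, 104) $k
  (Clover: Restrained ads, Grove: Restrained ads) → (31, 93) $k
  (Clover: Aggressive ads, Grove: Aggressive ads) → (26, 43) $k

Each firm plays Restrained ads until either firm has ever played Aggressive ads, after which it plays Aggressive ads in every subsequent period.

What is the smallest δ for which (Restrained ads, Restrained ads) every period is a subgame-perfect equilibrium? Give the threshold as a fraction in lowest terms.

Clover: cooperation gives 31 each period; deviation gives 86 once then 26 forever.
  31/(1−δ) ≥ 86 + 26δ/(1−δ) ⇒ δ ≥ 55/60 = 11/12.
Grove: cooperation gives 93 each period; deviation gives 104 once then 43 forever.
  δ ≥ 11/61.
Both must hold, so the binding constraint is Clover's: δ ≥ 11/12.

11/12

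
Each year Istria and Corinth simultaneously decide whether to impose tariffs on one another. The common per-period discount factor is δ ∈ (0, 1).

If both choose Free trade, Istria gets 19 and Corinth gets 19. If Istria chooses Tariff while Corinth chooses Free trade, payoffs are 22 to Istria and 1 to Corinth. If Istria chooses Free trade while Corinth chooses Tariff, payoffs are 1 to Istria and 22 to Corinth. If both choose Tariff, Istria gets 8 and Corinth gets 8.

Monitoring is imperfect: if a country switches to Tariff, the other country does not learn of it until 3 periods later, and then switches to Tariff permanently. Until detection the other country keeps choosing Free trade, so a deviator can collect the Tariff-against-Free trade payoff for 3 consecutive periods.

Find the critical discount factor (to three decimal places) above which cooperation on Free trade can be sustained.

The best deviation is to choose Tariff for all 3 undetected periods, earning 22 each, then 8 forever once detected.
Deviation value: 22(1−δ^3)/(1−δ) + 8δ^3/(1−δ); cooperation value: 19/(1−δ).
IC: 19 ≥ 22(1−δ^3) + 8δ^3 = 22 − 14δ^3.
So δ^3 ≥ 3/14, giving δ ≥ (3/14)^(1/3) ≈ 0.598.

0.598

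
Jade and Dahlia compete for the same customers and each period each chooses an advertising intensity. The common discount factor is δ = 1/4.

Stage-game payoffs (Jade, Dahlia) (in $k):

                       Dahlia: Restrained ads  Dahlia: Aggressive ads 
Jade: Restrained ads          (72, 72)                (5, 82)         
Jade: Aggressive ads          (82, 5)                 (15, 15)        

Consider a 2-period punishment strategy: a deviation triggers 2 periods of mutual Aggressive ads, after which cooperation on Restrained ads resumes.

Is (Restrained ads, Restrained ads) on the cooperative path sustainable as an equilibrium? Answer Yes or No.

A one-shot deviation gives 82 now, then 15 for 2 periods, then back to 72.
Gain from deviating: (82−72) today; loss: (72−15) in each of the next 2 periods.
No-deviation condition: (72−15)(δ+…+δ^2) ≥ 82−72, i.e. δ+…+δ^2 ≥ 10/57.
At δ = 1/4: δ+…+δ^2 = 0.3125 ≥ 0.1754.
So cooperation is sustainable.

Yes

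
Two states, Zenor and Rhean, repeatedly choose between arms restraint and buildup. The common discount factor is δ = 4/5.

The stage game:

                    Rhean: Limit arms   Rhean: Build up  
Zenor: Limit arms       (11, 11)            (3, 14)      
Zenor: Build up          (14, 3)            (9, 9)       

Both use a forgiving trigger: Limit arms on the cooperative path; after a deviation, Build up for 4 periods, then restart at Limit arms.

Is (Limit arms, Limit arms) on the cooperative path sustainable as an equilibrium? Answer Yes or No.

Yes

A one-shot deviation gives 14 now, then 9 for 4 periods, then back to 11.
Gain from deviating: (14−11) today; loss: (11−9) in each of the next 4 periods.
No-deviation condition: (11−9)(δ+…+δ^4) ≥ 14−11, i.e. δ+…+δ^4 ≥ 3/2.
At δ = 4/5: δ+…+δ^4 = 2.3616 ≥ 1.5000.
So cooperation is sustainable.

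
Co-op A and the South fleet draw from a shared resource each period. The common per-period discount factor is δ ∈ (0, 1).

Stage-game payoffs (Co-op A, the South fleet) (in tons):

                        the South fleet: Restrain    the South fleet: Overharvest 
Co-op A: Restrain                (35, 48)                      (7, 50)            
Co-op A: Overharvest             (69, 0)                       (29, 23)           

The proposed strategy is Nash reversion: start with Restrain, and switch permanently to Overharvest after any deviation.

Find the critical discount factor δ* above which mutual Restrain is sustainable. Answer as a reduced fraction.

17/20

For Co-op A: deviation gain 69−35 = 34, per-period punishment loss 35−29 = 6. IC gives δ ≥ 34/40 = 17/20.
For the South fleet: gain 2, loss 25 per period, so δ ≥ 2/27.
The tighter constraint is Co-op A's, so cooperation needs δ ≥ 17/20.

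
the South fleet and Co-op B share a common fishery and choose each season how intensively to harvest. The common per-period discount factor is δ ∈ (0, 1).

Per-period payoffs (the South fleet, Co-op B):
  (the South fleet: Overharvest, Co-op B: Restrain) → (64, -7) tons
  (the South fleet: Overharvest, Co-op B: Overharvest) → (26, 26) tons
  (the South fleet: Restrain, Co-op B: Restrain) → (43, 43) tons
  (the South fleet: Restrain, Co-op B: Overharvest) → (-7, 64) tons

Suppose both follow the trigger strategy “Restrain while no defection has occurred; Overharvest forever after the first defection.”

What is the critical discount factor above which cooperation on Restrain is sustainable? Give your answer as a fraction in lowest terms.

Under grim trigger the critical discount factor is (T−C)/(T−P) with T = 64, C = 43, P = 26.
δ* = (64−43)/(64−26) = 21/38.

21/38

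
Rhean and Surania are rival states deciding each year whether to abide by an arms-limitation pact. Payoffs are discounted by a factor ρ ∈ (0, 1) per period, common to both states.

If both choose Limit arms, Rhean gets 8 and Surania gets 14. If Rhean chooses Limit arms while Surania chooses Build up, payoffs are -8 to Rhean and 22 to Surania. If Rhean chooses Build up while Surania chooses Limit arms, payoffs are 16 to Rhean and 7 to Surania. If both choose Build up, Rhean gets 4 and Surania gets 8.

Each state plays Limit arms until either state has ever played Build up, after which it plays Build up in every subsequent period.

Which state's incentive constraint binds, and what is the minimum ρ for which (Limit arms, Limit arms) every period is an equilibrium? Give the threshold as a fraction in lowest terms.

Rhean; ρ ≥ 2/3

For Rhean: deviation gain 16−8 = 8, per-period punishment loss 8−4 = 4. IC gives ρ ≥ 8/12 = 2/3.
For Surania: gain 8, loss 6 per period, so ρ ≥ 8/14 = 4/7.
The tighter constraint is Rhean's, so cooperation needs ρ ≥ 2/3.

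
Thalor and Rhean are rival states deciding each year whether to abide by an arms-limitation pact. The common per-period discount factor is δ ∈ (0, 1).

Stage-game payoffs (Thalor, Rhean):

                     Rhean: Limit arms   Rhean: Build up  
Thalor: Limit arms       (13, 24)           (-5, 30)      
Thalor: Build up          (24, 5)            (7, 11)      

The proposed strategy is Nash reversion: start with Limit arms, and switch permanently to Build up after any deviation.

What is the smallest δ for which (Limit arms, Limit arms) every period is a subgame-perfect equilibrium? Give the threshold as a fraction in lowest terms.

11/17

Thalor's threshold: (24−13)/(24−7) = 11/17.
Rhean's threshold: (30−24)/(30−11) = 6/19.
11/17 > 6/19, so Thalor binds and δ* = 11/17.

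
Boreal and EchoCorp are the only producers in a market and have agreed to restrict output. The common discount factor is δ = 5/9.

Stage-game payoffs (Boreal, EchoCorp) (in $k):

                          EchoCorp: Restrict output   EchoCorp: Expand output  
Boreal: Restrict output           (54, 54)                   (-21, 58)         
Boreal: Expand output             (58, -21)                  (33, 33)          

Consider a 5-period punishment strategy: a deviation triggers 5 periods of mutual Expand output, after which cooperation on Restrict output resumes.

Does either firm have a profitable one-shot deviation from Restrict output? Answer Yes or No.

No

Comparing payoff streams over the 6 periods until play realigns: cooperate → 54(1+δ+…+δ^5); deviate → 58 + 33(δ+…+δ^5).
Cooperation is sustained iff (54−33)(δ+…+δ^5) ≥ 58−54.
δ+…+δ^5 = 5/9·(1−(5/9)^5)/(1−5/9) = 1.1838, and (58−54)/(54−33) = 0.1905.
1.1838 ≥ 0.1905, so cooperation is sustainable.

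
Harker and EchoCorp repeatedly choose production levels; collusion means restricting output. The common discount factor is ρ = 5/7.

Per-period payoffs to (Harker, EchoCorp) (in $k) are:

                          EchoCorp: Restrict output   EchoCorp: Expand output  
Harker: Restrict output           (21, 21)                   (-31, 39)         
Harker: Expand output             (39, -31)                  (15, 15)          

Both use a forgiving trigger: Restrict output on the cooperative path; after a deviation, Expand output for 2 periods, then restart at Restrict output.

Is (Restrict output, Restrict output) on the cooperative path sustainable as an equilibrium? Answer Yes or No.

A one-shot deviation gives 39 now, then 15 for 2 periods, then back to 21.
Gain from deviating: (39−21) today; loss: (21−15) in each of the next 2 periods.
No-deviation condition: (21−15)(ρ+…+ρ^2) ≥ 39−21, i.e. ρ+…+ρ^2 ≥ 3.
At ρ = 5/7: ρ+…+ρ^2 = 1.2245 < 3.0000.
So cooperation is not sustainable.

No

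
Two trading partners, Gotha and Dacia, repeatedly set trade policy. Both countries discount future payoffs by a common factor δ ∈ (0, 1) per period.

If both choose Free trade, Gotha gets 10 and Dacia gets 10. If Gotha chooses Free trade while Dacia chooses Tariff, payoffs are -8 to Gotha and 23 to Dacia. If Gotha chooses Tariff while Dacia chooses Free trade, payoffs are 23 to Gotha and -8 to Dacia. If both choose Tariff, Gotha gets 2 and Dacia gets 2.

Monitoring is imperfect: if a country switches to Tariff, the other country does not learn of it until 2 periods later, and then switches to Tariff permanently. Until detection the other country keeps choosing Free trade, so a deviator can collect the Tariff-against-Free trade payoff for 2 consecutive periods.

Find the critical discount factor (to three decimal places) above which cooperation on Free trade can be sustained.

0.787

A deviator earns 23 for 2 periods, then 2 forever; cooperating earns 10 forever. Multiplying the IC by (1−δ):
10 ≥ 23(1−δ^2) + 2δ^2, so 21·δ^2 ≥ 13 and δ^2 ≥ 13/21.
δ ≥ (13/21)^(1/2) ≈ 0.787.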